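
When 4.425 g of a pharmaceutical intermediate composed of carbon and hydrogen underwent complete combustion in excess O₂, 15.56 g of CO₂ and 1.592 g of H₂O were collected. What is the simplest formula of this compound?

C2H

mol C = 15.56 g CO₂ ÷ 44.009 g/mol = 0.35356 mol
mol H = 2 × 1.592 g H₂O ÷ 18.015 g/mol = 0.17674 mol
Divide by the smallest (0.17674 mol): C 2.000, H 1.000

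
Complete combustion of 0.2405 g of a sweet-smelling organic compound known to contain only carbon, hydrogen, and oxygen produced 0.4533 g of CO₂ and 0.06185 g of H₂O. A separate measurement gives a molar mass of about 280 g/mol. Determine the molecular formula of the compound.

mol C = 0.4533 g CO₂ ÷ 44.009 g/mol = 0.010300 mol
mol H = 2 × 0.06185 g H₂O ÷ 18.015 g/mol = 0.0068665 mol
mass O = 0.2405 − (0.12372 + 0.0069214) = 0.10986 g → mol O = 0.10986 ÷ 15.999 = 0.0068669 mol
Divide by the smallest (0.0068665 mol): C 1.500, H 1.000, O 1.000
Multiplying each by 2 gives whole numbers: C 3.00, H 2.00, O 2.00
Empirical formula: C3H2O2
Empirical-formula mass = 70.05 g/mol; 280 ÷ 70.05 ≈ 4, so the molecular formula is C12H8O8.

C12H8O8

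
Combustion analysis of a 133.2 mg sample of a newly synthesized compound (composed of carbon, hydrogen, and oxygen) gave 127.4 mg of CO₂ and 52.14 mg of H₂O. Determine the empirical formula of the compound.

CH2O2

mol C = 0.1274 g CO₂ ÷ 44.009 g/mol = 0.0028949 mol
mol H = 2 × 0.05214 g H₂O ÷ 18.015 g/mol = 0.0057885 mol
mass O = 0.1332 − (0.034770 + 0.0058348) = 0.092595 g → mol O = 0.092595 ÷ 15.999 = 0.0057875 mol
Divide by the smallest (0.0028949 mol): C 1.000, H 2.000, O 1.999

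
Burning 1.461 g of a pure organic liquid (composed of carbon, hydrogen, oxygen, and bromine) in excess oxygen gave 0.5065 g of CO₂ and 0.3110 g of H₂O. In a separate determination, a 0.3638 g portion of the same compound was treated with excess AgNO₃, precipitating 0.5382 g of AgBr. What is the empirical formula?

mol C = 0.5065 g CO₂ ÷ 44.009 g/mol = 0.011509 mol
mol H = 2 × 0.3110 g H₂O ÷ 18.015 g/mol = 0.034527 mol
From the AgBr data: mol Br per gram of compound = (0.5382 ÷ 187.772) ÷ 0.3638 = 0.0078786 mol/g, so in the 1.461 g combustion sample mol Br = 0.011511 mol
mass O = 1.461 − (0.13823 + 0.034803 + 0.91975) = 0.36821 g → mol O = 0.36821 ÷ 15.999 = 0.023015 mol
Divide by the smallest (0.011509 mol): C 1.000, H 3.000, Br 1.000, O 2.000

CH3BrO2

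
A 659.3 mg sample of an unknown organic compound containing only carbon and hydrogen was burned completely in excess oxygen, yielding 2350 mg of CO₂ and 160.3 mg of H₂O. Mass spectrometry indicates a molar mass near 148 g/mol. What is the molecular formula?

mol C = 2.350 g CO₂ ÷ 44.009 g/mol = 0.053398 mol
mol H = 2 × 0.1603 g H₂O ÷ 18.015 g/mol = 0.017796 mol
Divide by the smallest (0.017796 mol): C 3.001, H 1.000
Empirical formula: C3H
Empirical-formula mass = 37.04 g/mol; 148 ÷ 37.04 ≈ 4, so the molecular formula is C12H4.

C12H4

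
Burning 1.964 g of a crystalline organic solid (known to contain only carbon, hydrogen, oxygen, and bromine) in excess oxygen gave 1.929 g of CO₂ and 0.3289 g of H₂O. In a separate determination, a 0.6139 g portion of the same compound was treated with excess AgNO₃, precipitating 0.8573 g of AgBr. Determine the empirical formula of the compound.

mol C = 1.929 g CO₂ ÷ 44.009 g/mol = 0.043832 mol
mol H = 2 × 0.3289 g H₂O ÷ 18.015 g/mol = 0.036514 mol
From the AgBr data: mol Br per gram of compound = (0.8573 ÷ 187.772) ÷ 0.6139 = 0.0074371 mol/g, so in the 1.964 g combustion sample mol Br = 0.014606 mol
mass O = 1.964 − (0.52647 + 0.036806 + 1.1671) = 0.23361 g → mol O = 0.23361 ÷ 15.999 = 0.014602 mol
Divide by the smallest (0.014602 mol): C 3.002, H 2.501, Br 1.000, O 1.000
Multiplying each by 2 gives whole numbers: C 6.00, H 5.00, Br 2.00, O 2.00

C6H5Br2O2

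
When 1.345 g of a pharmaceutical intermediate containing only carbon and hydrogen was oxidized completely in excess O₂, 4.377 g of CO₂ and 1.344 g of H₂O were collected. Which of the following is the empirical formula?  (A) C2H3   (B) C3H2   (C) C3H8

mol C = 4.377 g CO₂ ÷ 44.009 g/mol = 0.099457 mol
mol H = 2 × 1.344 g H₂O ÷ 18.015 g/mol = 0.14921 mol
Divide by the smallest (0.099457 mol): C 1.000, H 1.500
Multiplying each by 2 gives whole numbers: C 2.00, H 3.00

(A) C2H3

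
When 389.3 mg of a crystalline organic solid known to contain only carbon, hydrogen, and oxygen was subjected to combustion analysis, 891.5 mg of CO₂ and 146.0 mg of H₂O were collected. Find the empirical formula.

mol C = 0.8915 g CO₂ ÷ 44.009 g/mol = 0.020257 mol
mol H = 2 × 0.1460 g H₂O ÷ 18.015 g/mol = 0.016209 mol
mass O = 0.3893 − (0.24331 + 0.016338) = 0.12965 g → mol O = 0.12965 ÷ 15.999 = 0.0081038 mol
Divide by the smallest (0.0081038 mol): C 2.500, H 2.000, O 1.000
Multiplying each by 2 gives whole numbers: C 5.00, H 4.00, O 2.00

C5H4O2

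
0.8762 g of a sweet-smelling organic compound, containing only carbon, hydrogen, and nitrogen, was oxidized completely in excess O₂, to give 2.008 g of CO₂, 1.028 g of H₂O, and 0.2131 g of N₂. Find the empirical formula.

C6H15N2

mol C = 2.008 g CO₂ ÷ 44.009 g/mol = 0.045627 mol
mol H = 2 × 1.028 g H₂O ÷ 18.015 g/mol = 0.11413 mol
mol N = 2 × 0.2131 g N₂ ÷ 28.014 g/mol = 0.015214 mol
Divide by the smallest (0.015214 mol): C 2.999, H 7.502, N 1.000
Multiplying each by 2 gives whole numbers: C 6.00, H 15.00, N 2.00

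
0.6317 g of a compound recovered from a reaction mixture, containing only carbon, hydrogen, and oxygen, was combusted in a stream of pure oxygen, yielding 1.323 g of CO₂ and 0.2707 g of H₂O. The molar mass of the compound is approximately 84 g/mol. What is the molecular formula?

C4H4O2

mol C = 1.323 g CO₂ ÷ 44.009 g/mol = 0.030062 mol
mol H = 2 × 0.2707 g H₂O ÷ 18.015 g/mol = 0.030053 mol
mass O = 0.6317 − (0.36108 + 0.030293) = 0.24033 g → mol O = 0.24033 ÷ 15.999 = 0.015022 mol
Divide by the smallest (0.015022 mol): C 2.001, H 2.001, O 1.000
Empirical formula: C2H2O
Empirical-formula mass = 42.04 g/mol; 84 ÷ 42.04 ≈ 2, so the molecular formula is C4H4O2.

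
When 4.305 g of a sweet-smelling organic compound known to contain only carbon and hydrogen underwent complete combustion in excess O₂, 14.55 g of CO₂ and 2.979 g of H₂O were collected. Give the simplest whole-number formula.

CH

mol C = 14.55 g CO₂ ÷ 44.009 g/mol = 0.33061 mol
mol H = 2 × 2.979 g H₂O ÷ 18.015 g/mol = 0.33072 mol
Divide by the smallest (0.33061 mol): C 1.000, H 1.000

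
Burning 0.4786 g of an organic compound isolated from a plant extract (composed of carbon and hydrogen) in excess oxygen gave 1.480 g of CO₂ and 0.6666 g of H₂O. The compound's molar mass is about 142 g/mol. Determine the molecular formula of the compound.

mol C = 1.480 g CO₂ ÷ 44.009 g/mol = 0.033629 mol
mol H = 2 × 0.6666 g H₂O ÷ 18.015 g/mol = 0.074005 mol
Divide by the smallest (0.033629 mol): C 1.000, H 2.201
Multiplying each by 5 gives whole numbers: C 5.00, H 11.00
Empirical formula: C5H11
Empirical-formula mass = 71.14 g/mol; 142 ÷ 71.14 ≈ 2, so the molecular formula is C10H22.

C10H22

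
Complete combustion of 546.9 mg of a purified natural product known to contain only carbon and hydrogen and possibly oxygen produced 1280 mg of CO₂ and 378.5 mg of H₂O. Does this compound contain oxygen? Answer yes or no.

mol C = 1.280 g CO₂ ÷ 44.009 g/mol = 0.029085 mol
mol H = 2 × 0.3785 g H₂O ÷ 18.015 g/mol = 0.042021 mol
C and H account for only 0.39170 g of the 0.5469 g sample; the remaining 0.15520 g must be oxygen.

yes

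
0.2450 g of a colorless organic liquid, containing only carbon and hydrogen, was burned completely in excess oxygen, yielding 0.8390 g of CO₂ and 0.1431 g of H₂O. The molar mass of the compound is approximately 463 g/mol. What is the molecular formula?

mol C = 0.8390 g CO₂ ÷ 44.009 g/mol = 0.019064 mol
mol H = 2 × 0.1431 g H₂O ÷ 18.015 g/mol = 0.015887 mol
Divide by the smallest (0.015887 mol): C 1.200, H 1.000
Multiplying each by 5 gives whole numbers: C 6.00, H 5.00
Empirical formula: C6H5
Empirical-formula mass = 77.11 g/mol; 463 ÷ 77.11 ≈ 6, so the molecular formula is C36H30.

C36H30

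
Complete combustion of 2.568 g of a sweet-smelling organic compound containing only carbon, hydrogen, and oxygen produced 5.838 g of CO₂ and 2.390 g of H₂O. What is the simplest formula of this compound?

mol C = 5.838 g CO₂ ÷ 44.009 g/mol = 0.13265 mol
mol H = 2 × 2.390 g H₂O ÷ 18.015 g/mol = 0.26533 mol
mass O = 2.568 − (1.5933 + 0.26746) = 0.70723 g → mol O = 0.70723 ÷ 15.999 = 0.044204 mol
Divide by the smallest (0.044204 mol): C 3.001, H 6.002, O 1.000

C3H6O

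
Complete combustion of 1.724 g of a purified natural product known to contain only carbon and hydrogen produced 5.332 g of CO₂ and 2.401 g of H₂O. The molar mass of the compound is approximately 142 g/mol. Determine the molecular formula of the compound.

C10H22

mol C = 5.332 g CO₂ ÷ 44.009 g/mol = 0.12116 mol
mol H = 2 × 2.401 g H₂O ÷ 18.015 g/mol = 0.26656 mol
Divide by the smallest (0.12116 mol): C 1.000, H 2.200
Multiplying each by 5 gives whole numbers: C 5.00, H 11.00
Empirical formula: C5H11
Empirical-formula mass = 71.14 g/mol; 142 ÷ 71.14 ≈ 2, so the molecular formula is C10H22.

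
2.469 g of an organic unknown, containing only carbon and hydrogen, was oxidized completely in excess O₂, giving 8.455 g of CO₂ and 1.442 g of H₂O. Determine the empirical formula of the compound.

C6H5

mol C = 8.455 g CO₂ ÷ 44.009 g/mol = 0.19212 mol
mol H = 2 × 1.442 g H₂O ÷ 18.015 g/mol = 0.16009 mol
Divide by the smallest (0.16009 mol): C 1.200, H 1.000
Multiplying each by 5 gives whole numbers: C 6.00, H 5.00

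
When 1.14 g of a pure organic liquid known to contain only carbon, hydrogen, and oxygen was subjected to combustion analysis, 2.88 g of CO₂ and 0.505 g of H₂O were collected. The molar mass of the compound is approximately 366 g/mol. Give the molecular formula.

C21H18O6

mol C = 2.88 g CO₂ ÷ 44.009 g/mol = 0.06544 mol
mol H = 2 × 0.505 g H₂O ÷ 18.015 g/mol = 0.05606 mol
mass O = 1.14 − (0.7860 + 0.05651) = 0.2975 g → mol O = 0.2975 ÷ 15.999 = 0.01859 mol
Divide by the smallest (0.01859 mol): C 3.520, H 3.015, O 1.000
Multiplying each by 2 gives whole numbers: C 7.04, H 6.03, O 2.00
Empirical formula: C7H6O2
Empirical-formula mass = 122.12 g/mol; 366 ÷ 122.12 ≈ 3, so the molecular formula is C21H18O6.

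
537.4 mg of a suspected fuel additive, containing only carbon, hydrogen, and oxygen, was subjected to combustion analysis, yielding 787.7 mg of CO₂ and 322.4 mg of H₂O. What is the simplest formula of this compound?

mol C = 0.7877 g CO₂ ÷ 44.009 g/mol = 0.017899 mol
mol H = 2 × 0.3224 g H₂O ÷ 18.015 g/mol = 0.035792 mol
mass O = 0.5374 − (0.21498 + 0.036079) = 0.28634 g → mol O = 0.28634 ÷ 15.999 = 0.017897 mol
Divide by the smallest (0.017897 mol): C 1.000, H 2.000, O 1.000

CH2O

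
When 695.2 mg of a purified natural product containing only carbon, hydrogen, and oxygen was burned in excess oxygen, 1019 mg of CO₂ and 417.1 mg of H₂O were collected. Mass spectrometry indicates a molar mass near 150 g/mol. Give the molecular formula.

mol C = 1.019 g CO₂ ÷ 44.009 g/mol = 0.023154 mol
mol H = 2 × 0.4171 g H₂O ÷ 18.015 g/mol = 0.046306 mol
mass O = 0.6952 − (0.27811 + 0.046676) = 0.37042 g → mol O = 0.37042 ÷ 15.999 = 0.023152 mol
Divide by the smallest (0.023152 mol): C 1.000, H 2.000, O 1.000
Empirical formula: CH2O
Empirical-formula mass = 30.03 g/mol; 150 ÷ 30.03 ≈ 5, so the molecular formula is C5H10O5.

C5H10O5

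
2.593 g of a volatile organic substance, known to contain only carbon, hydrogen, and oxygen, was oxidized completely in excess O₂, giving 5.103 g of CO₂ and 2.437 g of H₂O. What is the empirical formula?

mol C = 5.103 g CO₂ ÷ 44.009 g/mol = 0.11595 mol
mol H = 2 × 2.437 g H₂O ÷ 18.015 g/mol = 0.27055 mol
mass O = 2.593 − (1.3927 + 0.27272) = 0.92757 g → mol O = 0.92757 ÷ 15.999 = 0.057976 mol
Divide by the smallest (0.057976 mol): C 2.000, H 4.667, O 1.000
Multiplying each by 3 gives whole numbers: C 6.00, H 14.00, O 3.00

C6H14O3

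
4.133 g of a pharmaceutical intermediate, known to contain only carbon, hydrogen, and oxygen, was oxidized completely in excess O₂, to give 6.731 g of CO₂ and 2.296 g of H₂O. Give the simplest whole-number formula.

C6H10O5

mol C = 6.731 g CO₂ ÷ 44.009 g/mol = 0.15295 mol
mol H = 2 × 2.296 g H₂O ÷ 18.015 g/mol = 0.25490 mol
mass O = 4.133 − (1.8370 + 0.25694) = 2.0390 g → mol O = 2.0390 ÷ 15.999 = 0.12745 mol
Divide by the smallest (0.12745 mol): C 1.200, H 2.000, O 1.000
Multiplying each by 5 gives whole numbers: C 6.00, H 10.00, O 5.00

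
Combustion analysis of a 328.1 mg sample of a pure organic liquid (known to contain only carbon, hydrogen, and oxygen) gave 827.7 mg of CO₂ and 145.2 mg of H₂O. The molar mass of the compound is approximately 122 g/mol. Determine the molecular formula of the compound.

mol C = 0.8277 g CO₂ ÷ 44.009 g/mol = 0.018808 mol
mol H = 2 × 0.1452 g H₂O ÷ 18.015 g/mol = 0.016120 mol
mass O = 0.3281 − (0.22590 + 0.016249) = 0.085954 g → mol O = 0.085954 ÷ 15.999 = 0.0053725 mol
Divide by the smallest (0.0053725 mol): C 3.501, H 3.000, O 1.000
Multiplying each by 2 gives whole numbers: C 7.00, H 6.00, O 2.00
Empirical formula: C7H6O2
Empirical-formula mass = 122.12 g/mol; 122 ÷ 122.12 ≈ 1, so the molecular formula is C7H6O2.

C7H6O2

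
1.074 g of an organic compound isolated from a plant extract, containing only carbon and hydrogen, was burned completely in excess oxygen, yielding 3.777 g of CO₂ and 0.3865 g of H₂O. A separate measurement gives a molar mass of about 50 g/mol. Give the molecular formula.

C4H2

mol C = 3.777 g CO₂ ÷ 44.009 g/mol = 0.085823 mol
mol H = 2 × 0.3865 g H₂O ÷ 18.015 g/mol = 0.042909 mol
Divide by the smallest (0.042909 mol): C 2.000, H 1.000
Empirical formula: C2H
Empirical-formula mass = 25.03 g/mol; 50 ÷ 25.03 ≈ 2, so the molecular formula is C4H2.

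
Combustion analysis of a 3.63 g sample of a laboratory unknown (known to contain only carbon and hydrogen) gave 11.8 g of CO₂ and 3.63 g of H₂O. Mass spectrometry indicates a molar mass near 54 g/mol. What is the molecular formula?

C4H6

mol C = 11.8 g CO₂ ÷ 44.009 g/mol = 0.2681 mol
mol H = 2 × 3.63 g H₂O ÷ 18.015 g/mol = 0.4030 mol
Divide by the smallest (0.2681 mol): C 1.000, H 1.503
Multiplying each by 2 gives whole numbers: C 2.00, H 3.01
Empirical formula: C2H3
Empirical-formula mass = 27.05 g/mol; 54 ÷ 27.05 ≈ 2, so the molecular formula is C4H6.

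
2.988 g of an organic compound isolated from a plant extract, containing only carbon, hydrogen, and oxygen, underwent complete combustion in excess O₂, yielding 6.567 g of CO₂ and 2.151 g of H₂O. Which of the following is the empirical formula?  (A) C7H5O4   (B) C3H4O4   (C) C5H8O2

(C) C5H8O2

mol C = 6.567 g CO₂ ÷ 44.009 g/mol = 0.14922 mol
mol H = 2 × 2.151 g H₂O ÷ 18.015 g/mol = 0.23880 mol
mass O = 2.988 − (1.7923 + 0.24071) = 0.95501 g → mol O = 0.95501 ÷ 15.999 = 0.059692 mol
Divide by the smallest (0.059692 mol): C 2.500, H 4.001, O 1.000
Multiplying each by 2 gives whole numbers: C 5.00, H 8.00, O 2.00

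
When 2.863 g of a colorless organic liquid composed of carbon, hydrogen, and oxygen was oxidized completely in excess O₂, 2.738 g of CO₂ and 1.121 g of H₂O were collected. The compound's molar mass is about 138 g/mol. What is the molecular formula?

mol C = 2.738 g CO₂ ÷ 44.009 g/mol = 0.062215 mol
mol H = 2 × 1.121 g H₂O ÷ 18.015 g/mol = 0.12445 mol
mass O = 2.863 − (0.74726 + 0.12545) = 1.9903 g → mol O = 1.9903 ÷ 15.999 = 0.12440 mol
Divide by the smallest (0.062215 mol): C 1.000, H 2.000, O 2.000
Empirical formula: CH2O2
Empirical-formula mass = 46.02 g/mol; 138 ÷ 46.02 ≈ 3, so the molecular formula is C3H6O6.

C3H6O6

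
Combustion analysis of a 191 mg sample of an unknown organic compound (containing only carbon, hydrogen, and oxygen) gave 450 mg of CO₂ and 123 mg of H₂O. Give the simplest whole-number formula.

mol C = 0.450 g CO₂ ÷ 44.009 g/mol = 0.01023 mol
mol H = 2 × 0.123 g H₂O ÷ 18.015 g/mol = 0.01366 mol
mass O = 0.191 − (0.1228 + 0.01376) = 0.05442 g → mol O = 0.05442 ÷ 15.999 = 0.003402 mol
Divide by the smallest (0.003402 mol): C 3.006, H 4.014, O 1.000

C3H4O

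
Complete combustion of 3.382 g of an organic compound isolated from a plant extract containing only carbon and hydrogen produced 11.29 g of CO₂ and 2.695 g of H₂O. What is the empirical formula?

C6H7

mol C = 11.29 g CO₂ ÷ 44.009 g/mol = 0.25654 mol
mol H = 2 × 2.695 g H₂O ÷ 18.015 g/mol = 0.29920 mol
Divide by the smallest (0.25654 mol): C 1.000, H 1.166
Multiplying each by 6 gives whole numbers: C 6.00, H 7.00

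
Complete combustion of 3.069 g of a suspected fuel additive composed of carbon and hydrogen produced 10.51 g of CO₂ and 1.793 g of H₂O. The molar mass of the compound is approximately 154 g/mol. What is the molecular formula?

C12H10

mol C = 10.51 g CO₂ ÷ 44.009 g/mol = 0.23881 mol
mol H = 2 × 1.793 g H₂O ÷ 18.015 g/mol = 0.19906 mol
Divide by the smallest (0.19906 mol): C 1.200, H 1.000
Multiplying each by 5 gives whole numbers: C 6.00, H 5.00
Empirical formula: C6H5
Empirical-formula mass = 77.11 g/mol; 154 ÷ 77.11 ≈ 2, so the molecular formula is C12H10.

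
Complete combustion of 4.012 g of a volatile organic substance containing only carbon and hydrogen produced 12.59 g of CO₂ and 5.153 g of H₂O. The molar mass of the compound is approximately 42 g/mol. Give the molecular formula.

mol C = 12.59 g CO₂ ÷ 44.009 g/mol = 0.28608 mol
mol H = 2 × 5.153 g H₂O ÷ 18.015 g/mol = 0.57208 mol
Divide by the smallest (0.28608 mol): C 1.000, H 2.000
Empirical formula: CH2
Empirical-formula mass = 14.03 g/mol; 42 ÷ 14.03 ≈ 3, so the molecular formula is C3H6.

C3H6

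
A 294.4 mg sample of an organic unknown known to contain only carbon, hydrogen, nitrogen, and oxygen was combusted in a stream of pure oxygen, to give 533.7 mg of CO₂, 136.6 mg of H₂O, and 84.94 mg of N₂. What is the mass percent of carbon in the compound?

mol C = 0.5337 g CO₂ ÷ 44.009 g/mol = 0.012127 mol
mol H = 2 × 0.1366 g H₂O ÷ 18.015 g/mol = 0.015165 mol
mol N = 2 × 0.08494 g N₂ ÷ 28.014 g/mol = 0.0060641 mol
mass O = 0.2944 − (0.14566 + 0.015286 + 0.084940) = 0.048515 g → mol O = 0.048515 ÷ 15.999 = 0.0030324 mol
mass % C = 0.14566 g ÷ 0.2944 g × 100%

49.48%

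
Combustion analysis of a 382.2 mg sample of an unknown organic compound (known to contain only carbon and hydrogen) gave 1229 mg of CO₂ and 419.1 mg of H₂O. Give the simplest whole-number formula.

C3H5

mol C = 1.229 g CO₂ ÷ 44.009 g/mol = 0.027926 mol
mol H = 2 × 0.4191 g H₂O ÷ 18.015 g/mol = 0.046528 mol
Divide by the smallest (0.027926 mol): C 1.000, H 1.666
Multiplying each by 3 gives whole numbers: C 3.00, H 5.00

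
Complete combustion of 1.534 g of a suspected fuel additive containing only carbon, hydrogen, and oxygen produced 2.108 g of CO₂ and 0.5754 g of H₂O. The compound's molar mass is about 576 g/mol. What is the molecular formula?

mol C = 2.108 g CO₂ ÷ 44.009 g/mol = 0.047899 mol
mol H = 2 × 0.5754 g H₂O ÷ 18.015 g/mol = 0.063880 mol
mass O = 1.534 − (0.57532 + 0.064391) = 0.89429 g → mol O = 0.89429 ÷ 15.999 = 0.055897 mol
Divide by the smallest (0.047899 mol): C 1.000, H 1.334, O 1.167
Multiplying each by 6 gives whole numbers: C 6.00, H 8.00, O 7.00
Empirical formula: C6H8O7
Empirical-formula mass = 192.12 g/mol; 576 ÷ 192.12 ≈ 3, so the molecular formula is C18H24O21.

C18H24O21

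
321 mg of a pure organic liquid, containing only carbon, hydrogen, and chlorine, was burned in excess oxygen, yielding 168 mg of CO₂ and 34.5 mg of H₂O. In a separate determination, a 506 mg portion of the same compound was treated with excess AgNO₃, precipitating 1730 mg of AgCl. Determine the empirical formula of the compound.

mol C = 0.168 g CO₂ ÷ 44.009 g/mol = 0.003817 mol
mol H = 2 × 0.0345 g H₂O ÷ 18.015 g/mol = 0.003830 mol
From the AgCl data: mol Cl per gram of compound = (1.73 ÷ 143.318) ÷ 0.506 = 0.02386 mol/g, so in the 0.321 g combustion sample mol Cl = 0.007658 mol
Divide by the smallest (0.003817 mol): C 1.000, H 1.003, Cl 2.006

CHCl2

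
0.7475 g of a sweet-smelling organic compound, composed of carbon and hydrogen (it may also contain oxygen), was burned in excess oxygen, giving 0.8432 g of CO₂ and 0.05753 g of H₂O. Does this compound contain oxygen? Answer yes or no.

mol C = 0.8432 g CO₂ ÷ 44.009 g/mol = 0.019160 mol
mol H = 2 × 0.05753 g H₂O ÷ 18.015 g/mol = 0.0063869 mol
C and H account for only 0.23657 g of the 0.7475 g sample; the remaining 0.51093 g must be oxygen.

yes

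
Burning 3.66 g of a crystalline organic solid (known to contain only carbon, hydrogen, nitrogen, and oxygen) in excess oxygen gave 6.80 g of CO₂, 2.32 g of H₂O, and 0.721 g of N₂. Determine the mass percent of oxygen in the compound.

mol C = 6.80 g CO₂ ÷ 44.009 g/mol = 0.1545 mol
mol H = 2 × 2.32 g H₂O ÷ 18.015 g/mol = 0.2576 mol
mol N = 2 × 0.721 g N₂ ÷ 28.014 g/mol = 0.05147 mol
mass O = 3.66 − (1.856 + 0.2596 + 0.7210) = 0.8235 g → mol O = 0.8235 ÷ 15.999 = 0.05147 mol
mass % O = 0.8235 g ÷ 3.66 g × 100%

22.5%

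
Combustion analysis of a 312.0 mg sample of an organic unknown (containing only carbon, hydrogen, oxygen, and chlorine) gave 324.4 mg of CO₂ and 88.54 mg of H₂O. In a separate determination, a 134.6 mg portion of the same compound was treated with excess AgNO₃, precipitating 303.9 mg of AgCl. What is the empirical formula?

C3H4Cl2O

mol C = 0.3244 g CO₂ ÷ 44.009 g/mol = 0.0073712 mol
mol H = 2 × 0.08854 g H₂O ÷ 18.015 g/mol = 0.0098296 mol
From the AgCl data: mol Cl per gram of compound = (0.3039 ÷ 143.318) ÷ 0.1346 = 0.015754 mol/g, so in the 0.3120 g combustion sample mol Cl = 0.0049152 mol
mass O = 0.3120 − (0.088536 + 0.0099082 + 0.17424) = 0.039313 g → mol O = 0.039313 ÷ 15.999 = 0.0024572 mol
Divide by the smallest (0.0024572 mol): C 3.000, H 4.000, Cl 2.000, O 1.000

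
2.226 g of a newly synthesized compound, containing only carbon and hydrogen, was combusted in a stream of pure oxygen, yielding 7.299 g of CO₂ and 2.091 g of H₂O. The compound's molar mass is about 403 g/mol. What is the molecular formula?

C30H42

mol C = 7.299 g CO₂ ÷ 44.009 g/mol = 0.16585 mol
mol H = 2 × 2.091 g H₂O ÷ 18.015 g/mol = 0.23214 mol
Divide by the smallest (0.16585 mol): C 1.000, H 1.400
Multiplying each by 5 gives whole numbers: C 5.00, H 7.00
Empirical formula: C5H7
Empirical-formula mass = 67.11 g/mol; 403 ÷ 67.11 ≈ 6, so the molecular formula is C30H42.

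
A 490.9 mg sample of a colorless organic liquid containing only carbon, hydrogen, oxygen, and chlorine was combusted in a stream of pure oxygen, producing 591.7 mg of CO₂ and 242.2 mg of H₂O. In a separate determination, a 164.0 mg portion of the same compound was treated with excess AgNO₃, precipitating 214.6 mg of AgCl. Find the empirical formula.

C3H6ClO2

mol C = 0.5917 g CO₂ ÷ 44.009 g/mol = 0.013445 mol
mol H = 2 × 0.2422 g H₂O ÷ 18.015 g/mol = 0.026889 mol
From the AgCl data: mol Cl per gram of compound = (0.2146 ÷ 143.318) ÷ 0.1640 = 0.0091303 mol/g, so in the 0.4909 g combustion sample mol Cl = 0.0044821 mol
mass O = 0.4909 − (0.16149 + 0.027104 + 0.15889) = 0.14342 g → mol O = 0.14342 ÷ 15.999 = 0.0089643 mol
Divide by the smallest (0.0044821 mol): C 3.000, H 5.999, Cl 1.000, O 2.000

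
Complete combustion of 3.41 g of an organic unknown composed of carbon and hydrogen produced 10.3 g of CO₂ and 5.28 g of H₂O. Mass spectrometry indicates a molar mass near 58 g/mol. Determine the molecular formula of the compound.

C4H10

mol C = 10.3 g CO₂ ÷ 44.009 g/mol = 0.2340 mol
mol H = 2 × 5.28 g H₂O ÷ 18.015 g/mol = 0.5862 mol
Divide by the smallest (0.2340 mol): C 1.000, H 2.505
Multiplying each by 2 gives whole numbers: C 2.00, H 5.01
Empirical formula: C2H5
Empirical-formula mass = 29.06 g/mol; 58 ÷ 29.06 ≈ 2, so the molecular formula is C4H10.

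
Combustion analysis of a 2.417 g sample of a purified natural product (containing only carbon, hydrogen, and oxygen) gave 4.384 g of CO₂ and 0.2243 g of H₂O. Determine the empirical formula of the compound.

C4HO3

mol C = 4.384 g CO₂ ÷ 44.009 g/mol = 0.099616 mol
mol H = 2 × 0.2243 g H₂O ÷ 18.015 g/mol = 0.024901 mol
mass O = 2.417 − (1.1965 + 0.025101) = 1.1954 g → mol O = 1.1954 ÷ 15.999 = 0.074718 mol
Divide by the smallest (0.024901 mol): C 4.000, H 1.000, O 3.001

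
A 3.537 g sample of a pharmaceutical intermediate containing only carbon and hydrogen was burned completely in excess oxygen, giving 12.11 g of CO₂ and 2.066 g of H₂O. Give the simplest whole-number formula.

C6H5

mol C = 12.11 g CO₂ ÷ 44.009 g/mol = 0.27517 mol
mol H = 2 × 2.066 g H₂O ÷ 18.015 g/mol = 0.22936 mol
Divide by the smallest (0.22936 mol): C 1.200, H 1.000
Multiplying each by 5 gives whole numbers: C 6.00, H 5.00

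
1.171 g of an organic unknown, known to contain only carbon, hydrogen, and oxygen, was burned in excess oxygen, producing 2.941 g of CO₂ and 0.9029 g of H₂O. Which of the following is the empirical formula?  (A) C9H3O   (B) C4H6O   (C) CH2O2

(B) C4H6O

mol C = 2.941 g CO₂ ÷ 44.009 g/mol = 0.066827 mol
mol H = 2 × 0.9029 g H₂O ÷ 18.015 g/mol = 0.10024 mol
mass O = 1.171 − (0.80266 + 0.10104) = 0.26730 g → mol O = 0.26730 ÷ 15.999 = 0.016707 mol
Divide by the smallest (0.016707 mol): C 4.000, H 6.000, O 1.000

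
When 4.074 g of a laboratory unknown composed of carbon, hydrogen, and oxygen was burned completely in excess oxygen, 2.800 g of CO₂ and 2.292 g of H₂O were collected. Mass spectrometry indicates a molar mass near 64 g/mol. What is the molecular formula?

CH4O3

mol C = 2.800 g CO₂ ÷ 44.009 g/mol = 0.063623 mol
mol H = 2 × 2.292 g H₂O ÷ 18.015 g/mol = 0.25445 mol
mass O = 4.074 − (0.76418 + 0.25649) = 3.0533 g → mol O = 3.0533 ÷ 15.999 = 0.19085 mol
Divide by the smallest (0.063623 mol): C 1.000, H 3.999, O 3.000
Empirical formula: CH4O3
Empirical-formula mass = 64.04 g/mol; 64 ÷ 64.04 ≈ 1, so the molecular formula is CH4O3.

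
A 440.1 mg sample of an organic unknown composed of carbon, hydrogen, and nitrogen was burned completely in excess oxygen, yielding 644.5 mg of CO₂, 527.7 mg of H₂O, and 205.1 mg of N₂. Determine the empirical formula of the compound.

CH4N

mol C = 0.6445 g CO₂ ÷ 44.009 g/mol = 0.014645 mol
mol H = 2 × 0.5277 g H₂O ÷ 18.015 g/mol = 0.058585 mol
mol N = 2 × 0.2051 g N₂ ÷ 28.014 g/mol = 0.014643 mol
Divide by the smallest (0.014643 mol): C 1.000, H 4.001, N 1.000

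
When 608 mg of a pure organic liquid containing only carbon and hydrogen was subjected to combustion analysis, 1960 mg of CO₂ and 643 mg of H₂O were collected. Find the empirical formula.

C5H8

mol C = 1.96 g CO₂ ÷ 44.009 g/mol = 0.04454 mol
mol H = 2 × 0.643 g H₂O ÷ 18.015 g/mol = 0.07138 mol
Divide by the smallest (0.04454 mol): C 1.000, H 1.603
Multiplying each by 5 gives whole numbers: C 5.00, H 8.01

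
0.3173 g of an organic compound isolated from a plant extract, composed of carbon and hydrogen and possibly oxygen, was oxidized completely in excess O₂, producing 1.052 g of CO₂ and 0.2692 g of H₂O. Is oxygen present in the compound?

mol C = 1.052 g CO₂ ÷ 44.009 g/mol = 0.023904 mol
mol H = 2 × 0.2692 g H₂O ÷ 18.015 g/mol = 0.029886 mol
C and H together account for 0.31724 g — essentially the entire 0.3173 g sample — so the compound contains no oxygen.

no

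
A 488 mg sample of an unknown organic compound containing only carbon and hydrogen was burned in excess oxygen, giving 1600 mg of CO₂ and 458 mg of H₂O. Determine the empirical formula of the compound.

mol C = 1.60 g CO₂ ÷ 44.009 g/mol = 0.03636 mol
mol H = 2 × 0.458 g H₂O ÷ 18.015 g/mol = 0.05085 mol
Divide by the smallest (0.03636 mol): C 1.000, H 1.399
Multiplying each by 5 gives whole numbers: C 5.00, H 6.99

C5H7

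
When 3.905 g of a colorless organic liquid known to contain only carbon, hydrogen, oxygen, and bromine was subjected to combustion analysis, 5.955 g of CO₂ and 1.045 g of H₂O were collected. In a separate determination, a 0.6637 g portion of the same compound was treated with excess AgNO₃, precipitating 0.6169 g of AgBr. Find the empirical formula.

mol C = 5.955 g CO₂ ÷ 44.009 g/mol = 0.13531 mol
mol H = 2 × 1.045 g H₂O ÷ 18.015 g/mol = 0.11601 mol
From the AgBr data: mol Br per gram of compound = (0.6169 ÷ 187.772) ÷ 0.6637 = 0.0049501 mol/g, so in the 3.905 g combustion sample mol Br = 0.019330 mol
mass O = 3.905 − (1.6252 + 0.11694 + 1.5445) = 0.61826 g → mol O = 0.61826 ÷ 15.999 = 0.038644 mol
Divide by the smallest (0.019330 mol): C 7.000, H 6.002, Br 1.000, O 1.999

C7H6BrO2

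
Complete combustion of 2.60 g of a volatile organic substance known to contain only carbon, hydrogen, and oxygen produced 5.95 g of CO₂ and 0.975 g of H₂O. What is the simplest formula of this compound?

mol C = 5.95 g CO₂ ÷ 44.009 g/mol = 0.1352 mol
mol H = 2 × 0.975 g H₂O ÷ 18.015 g/mol = 0.1082 mol
mass O = 2.60 − (1.624 + 0.1091) = 0.8670 g → mol O = 0.8670 ÷ 15.999 = 0.05419 mol
Divide by the smallest (0.05419 mol): C 2.495, H 1.997, O 1.000
Multiplying each by 2 gives whole numbers: C 4.99, H 3.99, O 2.00

C5H4O2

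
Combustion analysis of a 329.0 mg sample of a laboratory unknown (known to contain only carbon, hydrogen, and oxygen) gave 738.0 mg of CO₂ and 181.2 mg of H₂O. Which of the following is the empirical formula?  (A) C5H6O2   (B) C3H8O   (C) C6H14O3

(A) C5H6O2

mol C = 0.7380 g CO₂ ÷ 44.009 g/mol = 0.016769 mol
mol H = 2 × 0.1812 g H₂O ÷ 18.015 g/mol = 0.020117 mol
mass O = 0.3290 − (0.20142 + 0.020278) = 0.10731 g → mol O = 0.10731 ÷ 15.999 = 0.0067071 mol
Divide by the smallest (0.0067071 mol): C 2.500, H 2.999, O 1.000
Multiplying each by 2 gives whole numbers: C 5.00, H 6.00, O 2.00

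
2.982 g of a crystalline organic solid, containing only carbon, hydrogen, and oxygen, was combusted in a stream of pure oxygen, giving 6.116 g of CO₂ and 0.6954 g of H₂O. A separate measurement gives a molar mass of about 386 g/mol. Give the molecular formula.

C18H10O10

mol C = 6.116 g CO₂ ÷ 44.009 g/mol = 0.13897 mol
mol H = 2 × 0.6954 g H₂O ÷ 18.015 g/mol = 0.077202 mol
mass O = 2.982 − (1.6692 + 0.077820) = 1.2350 g → mol O = 1.2350 ÷ 15.999 = 0.077192 mol
Divide by the smallest (0.077192 mol): C 1.800, H 1.000, O 1.000
Multiplying each by 5 gives whole numbers: C 9.00, H 5.00, O 5.00
Empirical formula: C9H5O5
Empirical-formula mass = 193.13 g/mol; 386 ÷ 193.13 ≈ 2, so the molecular formula is C18H10O10.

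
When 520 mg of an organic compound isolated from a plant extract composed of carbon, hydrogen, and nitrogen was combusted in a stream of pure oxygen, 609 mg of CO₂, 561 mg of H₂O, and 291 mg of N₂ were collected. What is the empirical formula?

C2H9N3

mol C = 0.609 g CO₂ ÷ 44.009 g/mol = 0.01384 mol
mol H = 2 × 0.561 g H₂O ÷ 18.015 g/mol = 0.06228 mol
mol N = 2 × 0.291 g N₂ ÷ 28.014 g/mol = 0.02078 mol
Divide by the smallest (0.01384 mol): C 1.000, H 4.501, N 1.501
Multiplying each by 2 gives whole numbers: C 2.00, H 9.00, N 3.00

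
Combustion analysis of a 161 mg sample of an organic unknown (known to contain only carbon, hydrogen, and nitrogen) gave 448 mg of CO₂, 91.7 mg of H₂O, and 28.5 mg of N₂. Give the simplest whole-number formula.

C5H5N

mol C = 0.448 g CO₂ ÷ 44.009 g/mol = 0.01018 mol
mol H = 2 × 0.0917 g H₂O ÷ 18.015 g/mol = 0.01018 mol
mol N = 2 × 0.0285 g N₂ ÷ 28.014 g/mol = 0.002035 mol
Divide by the smallest (0.002035 mol): C 5.003, H 5.003, N 1.000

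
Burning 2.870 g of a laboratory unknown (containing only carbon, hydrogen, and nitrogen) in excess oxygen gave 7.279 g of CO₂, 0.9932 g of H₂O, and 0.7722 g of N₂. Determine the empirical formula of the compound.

C3H2N

mol C = 7.279 g CO₂ ÷ 44.009 g/mol = 0.16540 mol
mol H = 2 × 0.9932 g H₂O ÷ 18.015 g/mol = 0.11026 mol
mol N = 2 × 0.7722 g N₂ ÷ 28.014 g/mol = 0.055130 mol
Divide by the smallest (0.055130 mol): C 3.000, H 2.000, N 1.000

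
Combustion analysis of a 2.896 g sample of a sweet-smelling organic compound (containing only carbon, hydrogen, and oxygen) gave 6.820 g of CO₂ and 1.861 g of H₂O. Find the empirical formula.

mol C = 6.820 g CO₂ ÷ 44.009 g/mol = 0.15497 mol
mol H = 2 × 1.861 g H₂O ÷ 18.015 g/mol = 0.20661 mol
mass O = 2.896 − (1.8613 + 0.20826) = 0.82642 g → mol O = 0.82642 ÷ 15.999 = 0.051654 mol
Divide by the smallest (0.051654 mol): C 3.000, H 4.000, O 1.000

C3H4O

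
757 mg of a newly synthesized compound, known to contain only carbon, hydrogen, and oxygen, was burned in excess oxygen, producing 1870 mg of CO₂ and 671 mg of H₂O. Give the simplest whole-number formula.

C4H7O

mol C = 1.87 g CO₂ ÷ 44.009 g/mol = 0.04249 mol
mol H = 2 × 0.671 g H₂O ÷ 18.015 g/mol = 0.07449 mol
mass O = 0.757 − (0.5104 + 0.07509) = 0.1715 g → mol O = 0.1715 ÷ 15.999 = 0.01072 mol
Divide by the smallest (0.01072 mol): C 3.963, H 6.947, O 1.000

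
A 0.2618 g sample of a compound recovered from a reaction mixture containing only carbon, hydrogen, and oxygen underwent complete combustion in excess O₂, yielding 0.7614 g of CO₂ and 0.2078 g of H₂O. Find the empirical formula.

mol C = 0.7614 g CO₂ ÷ 44.009 g/mol = 0.017301 mol
mol H = 2 × 0.2078 g H₂O ÷ 18.015 g/mol = 0.023070 mol
mass O = 0.2618 − (0.20780 + 0.023254) = 0.030743 g → mol O = 0.030743 ÷ 15.999 = 0.0019216 mol
Divide by the smallest (0.0019216 mol): C 9.004, H 12.006, O 1.000

C9H12O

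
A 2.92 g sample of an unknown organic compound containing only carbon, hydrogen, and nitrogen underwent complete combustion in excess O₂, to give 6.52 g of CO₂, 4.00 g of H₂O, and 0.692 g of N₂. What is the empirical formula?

C3H9N

mol C = 6.52 g CO₂ ÷ 44.009 g/mol = 0.1482 mol
mol H = 2 × 4.00 g H₂O ÷ 18.015 g/mol = 0.4441 mol
mol N = 2 × 0.692 g N₂ ÷ 28.014 g/mol = 0.04940 mol
Divide by the smallest (0.04940 mol): C 2.999, H 8.989, N 1.000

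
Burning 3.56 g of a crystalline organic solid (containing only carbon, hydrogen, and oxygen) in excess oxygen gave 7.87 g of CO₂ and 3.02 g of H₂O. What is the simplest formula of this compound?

mol C = 7.87 g CO₂ ÷ 44.009 g/mol = 0.1788 mol
mol H = 2 × 3.02 g H₂O ÷ 18.015 g/mol = 0.3353 mol
mass O = 3.56 − (2.148 + 0.3380) = 1.074 g → mol O = 1.074 ÷ 15.999 = 0.06714 mol
Divide by the smallest (0.06714 mol): C 2.664, H 4.994, O 1.000
Multiplying each by 3 gives whole numbers: C 7.99, H 14.98, O 3.00

C8H15O3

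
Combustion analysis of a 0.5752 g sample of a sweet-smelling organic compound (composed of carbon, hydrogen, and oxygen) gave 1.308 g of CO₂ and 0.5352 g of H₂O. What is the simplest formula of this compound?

C3H6O

mol C = 1.308 g CO₂ ÷ 44.009 g/mol = 0.029721 mol
mol H = 2 × 0.5352 g H₂O ÷ 18.015 g/mol = 0.059417 mol
mass O = 0.5752 − (0.35698 + 0.059892) = 0.15833 g → mol O = 0.15833 ÷ 15.999 = 0.0098960 mol
Divide by the smallest (0.0098960 mol): C 3.003, H 6.004, O 1.000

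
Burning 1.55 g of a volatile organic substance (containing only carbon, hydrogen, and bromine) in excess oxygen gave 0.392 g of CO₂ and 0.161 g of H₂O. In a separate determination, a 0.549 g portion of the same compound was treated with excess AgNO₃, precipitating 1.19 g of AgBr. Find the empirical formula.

CH2Br2

mol C = 0.392 g CO₂ ÷ 44.009 g/mol = 0.008907 mol
mol H = 2 × 0.161 g H₂O ÷ 18.015 g/mol = 0.01787 mol
From the AgBr data: mol Br per gram of compound = (1.19 ÷ 187.772) ÷ 0.549 = 0.01154 mol/g, so in the 1.55 g combustion sample mol Br = 0.01789 mol
Divide by the smallest (0.008907 mol): C 1.000, H 2.007, Br 2.009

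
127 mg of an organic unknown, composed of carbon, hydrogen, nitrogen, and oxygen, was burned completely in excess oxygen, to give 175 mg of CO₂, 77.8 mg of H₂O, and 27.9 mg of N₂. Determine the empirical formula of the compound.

mol C = 0.175 g CO₂ ÷ 44.009 g/mol = 0.003976 mol
mol H = 2 × 0.0778 g H₂O ÷ 18.015 g/mol = 0.008637 mol
mol N = 2 × 0.0279 g N₂ ÷ 28.014 g/mol = 0.001992 mol
mass O = 0.127 − (0.04776 + 0.008706 + 0.02790) = 0.04263 g → mol O = 0.04263 ÷ 15.999 = 0.002665 mol
Divide by the smallest (0.001992 mol): C 1.996, H 4.336, N 1.000, O 1.338
Multiplying each by 3 gives whole numbers: C 5.99, H 13.01, N 3.00, O 4.01

C6H13N3O4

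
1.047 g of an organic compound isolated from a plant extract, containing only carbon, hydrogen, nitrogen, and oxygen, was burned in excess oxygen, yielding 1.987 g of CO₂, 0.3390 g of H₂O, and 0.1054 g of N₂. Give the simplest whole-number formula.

mol C = 1.987 g CO₂ ÷ 44.009 g/mol = 0.045150 mol
mol H = 2 × 0.3390 g H₂O ÷ 18.015 g/mol = 0.037635 mol
mol N = 2 × 0.1054 g N₂ ÷ 28.014 g/mol = 0.0075248 mol
mass O = 1.047 − (0.54229 + 0.037936 + 0.10540) = 0.36137 g → mol O = 0.36137 ÷ 15.999 = 0.022587 mol
Divide by the smallest (0.0075248 mol): C 6.000, H 5.001, N 1.000, O 3.002

C6H5NO3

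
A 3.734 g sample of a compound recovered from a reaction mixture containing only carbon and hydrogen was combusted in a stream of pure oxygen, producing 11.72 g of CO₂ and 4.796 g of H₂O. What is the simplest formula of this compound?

mol C = 11.72 g CO₂ ÷ 44.009 g/mol = 0.26631 mol
mol H = 2 × 4.796 g H₂O ÷ 18.015 g/mol = 0.53245 mol
Divide by the smallest (0.26631 mol): C 1.000, H 1.999

CH2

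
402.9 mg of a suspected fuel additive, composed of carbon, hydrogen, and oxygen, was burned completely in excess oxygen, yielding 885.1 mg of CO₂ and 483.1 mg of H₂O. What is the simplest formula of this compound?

mol C = 0.8851 g CO₂ ÷ 44.009 g/mol = 0.020112 mol
mol H = 2 × 0.4831 g H₂O ÷ 18.015 g/mol = 0.053633 mol
mass O = 0.4029 − (0.24156 + 0.054062) = 0.10728 g → mol O = 0.10728 ÷ 15.999 = 0.0067051 mol
Divide by the smallest (0.0067051 mol): C 2.999, H 7.999, O 1.000

C3H8O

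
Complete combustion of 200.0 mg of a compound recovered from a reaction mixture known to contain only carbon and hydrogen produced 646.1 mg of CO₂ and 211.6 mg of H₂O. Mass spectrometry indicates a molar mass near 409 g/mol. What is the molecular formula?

mol C = 0.6461 g CO₂ ÷ 44.009 g/mol = 0.014681 mol
mol H = 2 × 0.2116 g H₂O ÷ 18.015 g/mol = 0.023492 mol
Divide by the smallest (0.014681 mol): C 1.000, H 1.600
Multiplying each by 5 gives whole numbers: C 5.00, H 8.00
Empirical formula: C5H8
Empirical-formula mass = 68.12 g/mol; 409 ÷ 68.12 ≈ 6, so the molecular formula is C30H48.

C30H48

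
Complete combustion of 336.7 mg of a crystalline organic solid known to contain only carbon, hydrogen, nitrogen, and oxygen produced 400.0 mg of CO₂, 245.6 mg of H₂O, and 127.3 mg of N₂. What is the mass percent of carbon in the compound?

32.42%

mol C = 0.4000 g CO₂ ÷ 44.009 g/mol = 0.0090890 mol
mol H = 2 × 0.2456 g H₂O ÷ 18.015 g/mol = 0.027266 mol
mol N = 2 × 0.1273 g N₂ ÷ 28.014 g/mol = 0.0090883 mol
mass O = 0.3367 − (0.10917 + 0.027484 + 0.12730) = 0.072747 g → mol O = 0.072747 ÷ 15.999 = 0.0045470 mol
mass % C = 0.10917 g ÷ 0.3367 g × 100%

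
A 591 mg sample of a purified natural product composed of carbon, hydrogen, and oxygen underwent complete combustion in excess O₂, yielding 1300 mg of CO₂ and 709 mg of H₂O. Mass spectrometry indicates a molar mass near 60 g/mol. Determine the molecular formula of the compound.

mol C = 1.30 g CO₂ ÷ 44.009 g/mol = 0.02954 mol
mol H = 2 × 0.709 g H₂O ÷ 18.015 g/mol = 0.07871 mol
mass O = 0.591 − (0.3548 + 0.07934) = 0.1569 g → mol O = 0.1569 ÷ 15.999 = 0.009804 mol
Divide by the smallest (0.009804 mol): C 3.013, H 8.028, O 1.000
Empirical formula: C3H8O
Empirical-formula mass = 60.10 g/mol; 60 ÷ 60.10 ≈ 1, so the molecular formula is C3H8O.

C3H8O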